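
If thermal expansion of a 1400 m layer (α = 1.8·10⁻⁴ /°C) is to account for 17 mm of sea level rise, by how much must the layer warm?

ΔT = Δh/(αH) = 0.017 / (1.8×10⁻⁴ × 1400) ≈ 0.06746 K

0.0675 K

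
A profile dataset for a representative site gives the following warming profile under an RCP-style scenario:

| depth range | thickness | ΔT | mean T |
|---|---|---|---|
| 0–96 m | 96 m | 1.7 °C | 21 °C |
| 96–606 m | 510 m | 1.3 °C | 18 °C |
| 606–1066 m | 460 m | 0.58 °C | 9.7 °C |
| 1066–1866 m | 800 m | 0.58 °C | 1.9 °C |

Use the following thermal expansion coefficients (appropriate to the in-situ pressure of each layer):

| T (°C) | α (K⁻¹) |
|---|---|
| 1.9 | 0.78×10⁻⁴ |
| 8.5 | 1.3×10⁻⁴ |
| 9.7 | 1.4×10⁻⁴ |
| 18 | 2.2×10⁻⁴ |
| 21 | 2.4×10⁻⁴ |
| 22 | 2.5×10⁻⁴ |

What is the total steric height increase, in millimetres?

Layer 1 at 21 °C → α = 2.4×10⁻⁴ K⁻¹
Layer 2 at 18 °C → α = 2.2×10⁻⁴ K⁻¹
Layer 3 at 9.7 °C → α = 1.4×10⁻⁴ K⁻¹
Layer 4 at 1.9 °C → α = 0.78×10⁻⁴ K⁻¹
Layer 1: 1.7 × 96 × 2.4×10⁻⁴ = 0.039168 m
96–606 m: 2.2×10⁻⁴ × 1.3 × 510 = 0.14586 m
460 × 0.58 × 1.4×10⁻⁴ = 0.037352 m
0.78×10⁻⁴ × 800 × 0.58 = 0.036192 m
Δh = 0.039168 + 0.14586 + 0.037352 + 0.036192 = 0.258572 m

259 mm of thermosteric rise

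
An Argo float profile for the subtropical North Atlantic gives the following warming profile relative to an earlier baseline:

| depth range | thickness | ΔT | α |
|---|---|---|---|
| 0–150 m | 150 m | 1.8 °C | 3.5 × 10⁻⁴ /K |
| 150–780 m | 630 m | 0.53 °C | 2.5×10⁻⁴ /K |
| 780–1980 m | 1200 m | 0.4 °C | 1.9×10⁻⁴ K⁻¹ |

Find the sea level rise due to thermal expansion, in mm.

Layer 1: 150 × 3.5×10⁻⁴ × 1.8 = 0.09450 m
Layer 2: 0.53 × 2.5×10⁻⁴ × 630 = 0.083475 m
1200 × 0.4 × 1.9×10⁻⁴ = 0.09120 m
Δh = 0.09450 + 0.083475 + 0.09120 = 0.269175 m ≈ 269 mm

269 mm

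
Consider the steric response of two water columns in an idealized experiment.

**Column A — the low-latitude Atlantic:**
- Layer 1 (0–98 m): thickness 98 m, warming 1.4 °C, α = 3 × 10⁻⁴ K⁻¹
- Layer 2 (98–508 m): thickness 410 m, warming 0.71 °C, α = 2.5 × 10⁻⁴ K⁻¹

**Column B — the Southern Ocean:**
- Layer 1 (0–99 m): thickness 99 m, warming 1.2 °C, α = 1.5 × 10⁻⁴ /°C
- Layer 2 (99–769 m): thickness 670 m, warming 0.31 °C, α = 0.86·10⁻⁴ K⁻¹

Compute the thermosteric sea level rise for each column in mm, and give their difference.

A Layer 1: 3×10⁻⁴ × 1.4 × 98 = 0.04116 m
A Layer 2: 410 × 2.5×10⁻⁴ × 0.71 = 0.072775 m
A total: 0.113935 m
B 0–99 m: 1.5×10⁻⁴ × 1.2 × 99 = 0.01782 m
B 0.86×10⁻⁴ × 670 × 0.31 = 0.0178622 m
B total: 0.0356822 m
Difference: 0.113935 − 0.0356822 = 0.0782528 m

Δh_A ≈ 114 mm, Δh_B ≈ 35.7 mm; difference ≈ 78.3 mm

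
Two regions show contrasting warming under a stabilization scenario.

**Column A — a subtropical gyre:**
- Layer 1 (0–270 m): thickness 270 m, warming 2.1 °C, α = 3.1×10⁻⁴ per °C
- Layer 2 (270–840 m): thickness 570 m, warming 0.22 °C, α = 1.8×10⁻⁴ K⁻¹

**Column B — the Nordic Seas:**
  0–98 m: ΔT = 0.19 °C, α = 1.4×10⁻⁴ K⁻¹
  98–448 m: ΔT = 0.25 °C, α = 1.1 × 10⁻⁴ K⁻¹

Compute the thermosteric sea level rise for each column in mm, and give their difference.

A 3.1×10⁻⁴ × 2.1 × 270 = 0.17577 m
A 270–840 m: 1.8×10⁻⁴ × 0.22 × 570 = 0.022572 m
A total: 0.198342 m
B 0.19 × 98 × 1.4×10⁻⁴ = 0.0026068 m
B 0.25 × 350 × 1.1×10⁻⁴ = 0.009625 m
B total: 0.0122318 m
Difference: 0.198342 − 0.0122318 = 0.1861102 m

Δh_A ≈ 198 mm, Δh_B ≈ 12.2 mm; difference ≈ 186 mm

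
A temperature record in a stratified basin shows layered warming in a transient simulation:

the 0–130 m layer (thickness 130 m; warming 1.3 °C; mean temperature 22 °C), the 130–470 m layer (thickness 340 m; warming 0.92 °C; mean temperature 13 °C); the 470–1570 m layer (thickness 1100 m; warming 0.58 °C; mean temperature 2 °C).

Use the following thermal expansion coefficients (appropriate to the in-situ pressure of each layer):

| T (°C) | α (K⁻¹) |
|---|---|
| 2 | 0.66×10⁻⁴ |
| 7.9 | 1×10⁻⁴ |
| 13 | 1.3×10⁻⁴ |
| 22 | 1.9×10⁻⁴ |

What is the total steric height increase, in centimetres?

11 cm

Layer 1 at 22 °C → α = 1.9×10⁻⁴ K⁻¹
Layer 2 at 13 °C → α = 1.3×10⁻⁴ K⁻¹
Layer 3 at 2 °C → α = 0.66×10⁻⁴ K⁻¹
0–130 m: 1.3 × 1.9×10⁻⁴ × 130 = 0.03211 m
Layer 2: 340 × 0.92 × 1.3×10⁻⁴ = 0.040664 m
0.66×10⁻⁴ × 1100 × 0.58 = 0.042108 m
Δh = 0.03211 + 0.040664 + 0.042108 = 0.114882 m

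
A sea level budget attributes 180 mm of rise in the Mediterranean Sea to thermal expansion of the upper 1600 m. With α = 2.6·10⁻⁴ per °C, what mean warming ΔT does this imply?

0.433 K

ΔT = Δh/(αH) = 0.18 / (2.6×10⁻⁴ × 1600) ≈ 0.4327 K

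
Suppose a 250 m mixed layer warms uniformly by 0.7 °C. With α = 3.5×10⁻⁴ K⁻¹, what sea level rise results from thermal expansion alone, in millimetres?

61.3 mm of thermosteric rise

Δh = αΔT·H = 3.5×10⁻⁴ × 0.7 × 250 = 0.06125 m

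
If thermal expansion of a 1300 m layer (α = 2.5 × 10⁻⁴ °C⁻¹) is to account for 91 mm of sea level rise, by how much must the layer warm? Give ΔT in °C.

ΔT ≈ 0.280 °C

ΔT = Δh/(αH) = 0.091 / (2.5×10⁻⁴ × 1300) = 0.2800 °C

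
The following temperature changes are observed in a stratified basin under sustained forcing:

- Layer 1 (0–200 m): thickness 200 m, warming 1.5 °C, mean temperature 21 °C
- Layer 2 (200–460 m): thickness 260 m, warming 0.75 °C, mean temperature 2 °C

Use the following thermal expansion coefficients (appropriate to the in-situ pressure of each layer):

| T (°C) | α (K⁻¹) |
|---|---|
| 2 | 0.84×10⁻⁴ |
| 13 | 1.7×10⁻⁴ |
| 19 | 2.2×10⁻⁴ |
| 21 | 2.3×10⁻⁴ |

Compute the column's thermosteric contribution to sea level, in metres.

0.0854 m

Layer 1 at 21 °C → α = 2.3×10⁻⁴ K⁻¹
Layer 2 at 2 °C → α = 0.84×10⁻⁴ K⁻¹
Layer 1: 1.5 × 200 × 2.3×10⁻⁴ = 0.06900 m
200–460 m: 0.75 × 0.84×10⁻⁴ × 260 = 0.01638 m
Δh = 0.06900 + 0.01638 = 0.08538 m ≈ 0.0854 m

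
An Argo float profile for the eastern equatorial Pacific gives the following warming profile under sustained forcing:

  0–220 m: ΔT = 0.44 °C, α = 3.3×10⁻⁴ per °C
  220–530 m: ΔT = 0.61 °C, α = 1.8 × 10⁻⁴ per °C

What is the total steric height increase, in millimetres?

66.0 mm

220 × 3.3×10⁻⁴ × 0.44 = 0.031944 m
1.8×10⁻⁴ × 0.61 × 310 = 0.034038 m
Δh = 0.031944 + 0.034038 = 0.065982 m ≈ 66.0 mm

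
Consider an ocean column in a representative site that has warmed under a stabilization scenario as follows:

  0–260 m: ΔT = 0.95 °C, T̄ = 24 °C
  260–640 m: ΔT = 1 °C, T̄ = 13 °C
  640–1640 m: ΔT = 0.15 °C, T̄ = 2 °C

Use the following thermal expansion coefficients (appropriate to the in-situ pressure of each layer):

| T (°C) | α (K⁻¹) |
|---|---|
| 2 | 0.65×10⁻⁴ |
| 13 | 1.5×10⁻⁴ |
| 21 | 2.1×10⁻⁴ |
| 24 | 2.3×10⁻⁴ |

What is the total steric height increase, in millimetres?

Layer 1 at 24 °C → α = 2.3×10⁻⁴ K⁻¹
Layer 2 at 13 °C → α = 1.5×10⁻⁴ K⁻¹
Layer 3 at 2 °C → α = 0.65×10⁻⁴ K⁻¹
Layer 1: 0.95 × 260 × 2.3×10⁻⁴ = 0.05681 m
260–640 m: 1 × 380 × 1.5×10⁻⁴ = 0.05700 m
1000 × 0.15 × 0.65×10⁻⁴ = 0.00975 m
Δh = 0.05681 + 0.05700 + 0.00975 = 0.12356 m ≈ 124 mm

Δh = 124 mm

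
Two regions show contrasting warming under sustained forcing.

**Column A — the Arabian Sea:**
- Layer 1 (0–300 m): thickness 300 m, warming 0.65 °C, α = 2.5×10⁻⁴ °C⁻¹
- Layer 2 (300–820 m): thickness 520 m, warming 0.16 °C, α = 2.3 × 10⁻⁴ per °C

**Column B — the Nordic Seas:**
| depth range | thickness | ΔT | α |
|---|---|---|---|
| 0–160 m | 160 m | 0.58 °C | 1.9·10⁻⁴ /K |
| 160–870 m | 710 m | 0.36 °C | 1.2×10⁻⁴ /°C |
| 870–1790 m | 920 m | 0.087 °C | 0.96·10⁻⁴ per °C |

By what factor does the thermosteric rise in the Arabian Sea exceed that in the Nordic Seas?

≈ 1.2×

A 300 × 2.5×10⁻⁴ × 0.65 = 0.04875 m
A 2.3×10⁻⁴ × 0.16 × 520 = 0.019136 m
A total: 0.067886 m
B 0–160 m: 160 × 0.58 × 1.9×10⁻⁴ = 0.017632 m
B 710 × 1.2×10⁻⁴ × 0.36 = 0.030672 m
B Layer 3: 920 × 0.96×10⁻⁴ × 0.087 = 0.00768384 m
B total: 0.05598784 m
Ratio: 0.067886 / 0.05598784 ≈ 1.213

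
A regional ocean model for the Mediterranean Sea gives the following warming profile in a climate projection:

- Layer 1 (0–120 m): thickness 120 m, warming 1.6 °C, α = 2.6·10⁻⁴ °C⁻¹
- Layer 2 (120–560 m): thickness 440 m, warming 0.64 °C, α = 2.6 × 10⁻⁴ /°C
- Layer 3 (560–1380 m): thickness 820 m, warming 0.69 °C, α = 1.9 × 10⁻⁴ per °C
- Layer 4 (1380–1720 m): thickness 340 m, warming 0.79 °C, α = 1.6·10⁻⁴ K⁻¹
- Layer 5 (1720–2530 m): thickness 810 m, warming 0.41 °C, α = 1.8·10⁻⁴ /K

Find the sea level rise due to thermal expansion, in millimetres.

Δh ≈ 330 mm

Layer 1: 1.6 × 2.6×10⁻⁴ × 120 = 0.04992 m
120–560 m: 0.64 × 2.6×10⁻⁴ × 440 = 0.073216 m
0.69 × 1.9×10⁻⁴ × 820 = 0.107502 m
1.6×10⁻⁴ × 340 × 0.79 = 0.042976 m
1.8×10⁻⁴ × 810 × 0.41 = 0.059778 m
Δh = 0.04992 + 0.073216 + 0.107502 + 0.042976 + 0.059778 = 0.333392 m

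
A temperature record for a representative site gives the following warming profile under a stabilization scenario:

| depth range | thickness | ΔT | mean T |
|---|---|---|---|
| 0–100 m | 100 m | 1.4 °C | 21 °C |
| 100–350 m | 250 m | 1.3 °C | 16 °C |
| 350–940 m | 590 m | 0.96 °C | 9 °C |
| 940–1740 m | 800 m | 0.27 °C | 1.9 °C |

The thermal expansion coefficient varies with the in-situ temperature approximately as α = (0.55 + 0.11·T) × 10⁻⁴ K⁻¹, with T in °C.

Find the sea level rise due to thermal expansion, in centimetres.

Δh = 21.9 cm

Layer 1: α = (0.55 + 0.11×21)×10⁻⁴ = 2.86×10⁻⁴ K⁻¹
Layer 2: α = (0.55 + 0.11×16)×10⁻⁴ = 2.31×10⁻⁴ K⁻¹
Layer 3: α = (0.55 + 0.11×9)×10⁻⁴ = 1.54×10⁻⁴ K⁻¹
Layer 4: α = (0.55 + 0.11×1.9)×10⁻⁴ = 0.759×10⁻⁴ K⁻¹
2.86×10⁻⁴ × 1.4 × 100 = 0.04004 m
Layer 2: 2.31×10⁻⁴ × 250 × 1.3 = 0.075075 m
350–940 m: 1.54×10⁻⁴ × 0.96 × 590 = 0.0872256 m
Layer 4: 800 × 0.759×10⁻⁴ × 0.27 = 0.0163944 m
Δh = 0.04004 + 0.075075 + 0.0872256 + 0.0163944 = 0.218735 m ≈ 21.9 cm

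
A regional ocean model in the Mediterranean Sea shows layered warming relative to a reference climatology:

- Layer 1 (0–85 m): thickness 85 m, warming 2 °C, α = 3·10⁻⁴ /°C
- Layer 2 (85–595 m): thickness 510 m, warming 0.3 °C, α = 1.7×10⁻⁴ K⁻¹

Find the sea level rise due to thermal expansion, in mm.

77.0 mm

0–85 m: 85 × 2 × 3×10⁻⁴ = 0.05100 m
Layer 2: 0.3 × 1.7×10⁻⁴ × 510 = 0.02601 m
Δh = 0.05100 + 0.02601 = 0.07701 m ≈ 77.0 mm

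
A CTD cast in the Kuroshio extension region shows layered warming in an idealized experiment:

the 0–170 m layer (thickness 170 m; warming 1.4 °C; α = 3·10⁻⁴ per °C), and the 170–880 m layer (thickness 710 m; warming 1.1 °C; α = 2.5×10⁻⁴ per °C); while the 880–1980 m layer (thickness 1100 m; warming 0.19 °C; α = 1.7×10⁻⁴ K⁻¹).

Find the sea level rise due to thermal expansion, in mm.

170 × 1.4 × 3×10⁻⁴ = 0.07140 m
170–880 m: 710 × 1.1 × 2.5×10⁻⁴ = 0.19525 m
880–1980 m: 1.7×10⁻⁴ × 0.19 × 1100 = 0.03553 m
Δh = 0.07140 + 0.19525 + 0.03553 = 0.30218 m

300 mm of thermosteric rise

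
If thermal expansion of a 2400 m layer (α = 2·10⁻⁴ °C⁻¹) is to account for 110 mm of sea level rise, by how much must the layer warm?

ΔT = Δh/(αH) = 0.11 / (2×10⁻⁴ × 2400) ≈ 0.2292 K

ΔT ≈ 0.229 K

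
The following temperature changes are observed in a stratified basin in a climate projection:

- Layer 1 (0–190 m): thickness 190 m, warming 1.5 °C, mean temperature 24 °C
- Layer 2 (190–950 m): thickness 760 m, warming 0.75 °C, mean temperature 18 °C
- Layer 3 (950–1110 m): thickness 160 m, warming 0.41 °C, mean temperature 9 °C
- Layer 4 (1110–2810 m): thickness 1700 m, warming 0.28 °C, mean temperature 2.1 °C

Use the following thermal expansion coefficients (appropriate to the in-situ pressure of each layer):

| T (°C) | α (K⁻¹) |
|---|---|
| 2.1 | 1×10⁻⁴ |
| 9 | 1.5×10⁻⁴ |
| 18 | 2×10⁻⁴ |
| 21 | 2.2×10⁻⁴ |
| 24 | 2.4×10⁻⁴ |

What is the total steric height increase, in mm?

240 mm

Layer 1 at 24 °C → α = 2.4×10⁻⁴ K⁻¹
Layer 2 at 18 °C → α = 2×10⁻⁴ K⁻¹
Layer 3 at 9 °C → α = 1.5×10⁻⁴ K⁻¹
Layer 4 at 2.1 °C → α = 1×10⁻⁴ K⁻¹
Layer 1: 1.5 × 2.4×10⁻⁴ × 190 = 0.06840 m
190–950 m: 760 × 0.75 × 2×10⁻⁴ = 0.11400 m
Layer 3: 0.41 × 160 × 1.5×10⁻⁴ = 0.00984 m
1110–2810 m: 1700 × 0.28 × 1×10⁻⁴ = 0.04760 m
Δh = 0.06840 + 0.11400 + 0.00984 + 0.04760 = 0.23984 m ≈ 240 mm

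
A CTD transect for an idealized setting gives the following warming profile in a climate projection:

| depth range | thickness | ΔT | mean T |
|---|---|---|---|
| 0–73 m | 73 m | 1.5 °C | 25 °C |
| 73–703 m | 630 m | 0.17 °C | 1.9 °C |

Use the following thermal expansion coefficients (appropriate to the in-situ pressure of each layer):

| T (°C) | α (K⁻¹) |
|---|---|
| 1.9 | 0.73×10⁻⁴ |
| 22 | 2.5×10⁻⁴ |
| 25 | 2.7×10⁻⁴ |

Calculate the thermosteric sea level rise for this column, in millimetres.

Layer 1 at 25 °C → α = 2.7×10⁻⁴ K⁻¹
Layer 2 at 1.9 °C → α = 0.73×10⁻⁴ K⁻¹
0–73 m: 2.7×10⁻⁴ × 73 × 1.5 = 0.029565 m
0.73×10⁻⁴ × 0.17 × 630 = 0.0078183 m
Δh = 0.029565 + 0.0078183 = 0.0373833 m

about 37.4 mm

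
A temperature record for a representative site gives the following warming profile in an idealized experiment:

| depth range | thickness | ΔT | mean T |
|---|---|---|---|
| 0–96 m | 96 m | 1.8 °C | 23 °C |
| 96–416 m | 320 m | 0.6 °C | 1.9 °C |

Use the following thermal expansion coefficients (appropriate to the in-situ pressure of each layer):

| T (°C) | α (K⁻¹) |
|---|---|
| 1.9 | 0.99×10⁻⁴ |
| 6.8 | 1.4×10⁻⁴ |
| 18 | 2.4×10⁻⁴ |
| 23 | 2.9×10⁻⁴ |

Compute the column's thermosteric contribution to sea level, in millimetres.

Layer 1 at 23 °C → α = 2.9×10⁻⁴ K⁻¹
Layer 2 at 1.9 °C → α = 0.99×10⁻⁴ K⁻¹
1.8 × 96 × 2.9×10⁻⁴ = 0.050112 m
96–416 m: 320 × 0.99×10⁻⁴ × 0.6 = 0.019008 m
Δh = 0.050112 + 0.019008 = 0.06912 m

Δh ≈ 69 mm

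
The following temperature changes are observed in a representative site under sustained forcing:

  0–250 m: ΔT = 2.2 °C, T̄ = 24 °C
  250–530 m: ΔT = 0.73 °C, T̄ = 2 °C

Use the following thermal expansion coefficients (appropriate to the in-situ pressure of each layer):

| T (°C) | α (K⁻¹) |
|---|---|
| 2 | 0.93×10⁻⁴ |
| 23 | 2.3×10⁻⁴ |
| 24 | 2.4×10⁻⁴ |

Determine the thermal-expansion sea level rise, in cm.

Layer 1 at 24 °C → α = 2.4×10⁻⁴ K⁻¹
Layer 2 at 2 °C → α = 0.93×10⁻⁴ K⁻¹
2.4×10⁻⁴ × 2.2 × 250 = 0.13200 m
0.73 × 0.93×10⁻⁴ × 280 = 0.0190092 m
Δh = 0.13200 + 0.0190092 = 0.1510092 m ≈ 15 cm

15 cm of thermosteric rise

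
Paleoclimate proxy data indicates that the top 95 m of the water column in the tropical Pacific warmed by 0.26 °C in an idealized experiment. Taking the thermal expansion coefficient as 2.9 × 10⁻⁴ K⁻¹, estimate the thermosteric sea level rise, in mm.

Δh = αΔT·H = 2.9×10⁻⁴ × 0.26 × 95 = 0.007163 m

Δh ≈ 7.16 mm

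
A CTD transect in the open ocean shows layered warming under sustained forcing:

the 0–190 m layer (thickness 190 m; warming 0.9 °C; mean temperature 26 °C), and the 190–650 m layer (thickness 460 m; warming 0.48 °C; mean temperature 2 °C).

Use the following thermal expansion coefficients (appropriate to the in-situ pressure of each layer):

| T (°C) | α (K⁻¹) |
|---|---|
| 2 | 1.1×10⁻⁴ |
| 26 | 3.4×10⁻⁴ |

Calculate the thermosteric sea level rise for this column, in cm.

Layer 1 at 26 °C → α = 3.4×10⁻⁴ K⁻¹
Layer 2 at 2 °C → α = 1.1×10⁻⁴ K⁻¹
190 × 0.9 × 3.4×10⁻⁴ = 0.05814 m
190–650 m: 1.1×10⁻⁴ × 0.48 × 460 = 0.024288 m
Δh = 0.05814 + 0.024288 = 0.082428 m

Δh = 8.24 cm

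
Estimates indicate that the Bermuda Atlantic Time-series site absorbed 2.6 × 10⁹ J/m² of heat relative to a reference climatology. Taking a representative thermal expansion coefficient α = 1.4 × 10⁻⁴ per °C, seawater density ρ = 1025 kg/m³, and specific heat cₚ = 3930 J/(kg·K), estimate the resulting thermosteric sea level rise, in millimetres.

Δh = αQ/(ρcₚ) = 1.4×10⁻⁴ × 2.6×10⁹ / (1025 × 3930) ≈ 0.090362 m

about 90 mm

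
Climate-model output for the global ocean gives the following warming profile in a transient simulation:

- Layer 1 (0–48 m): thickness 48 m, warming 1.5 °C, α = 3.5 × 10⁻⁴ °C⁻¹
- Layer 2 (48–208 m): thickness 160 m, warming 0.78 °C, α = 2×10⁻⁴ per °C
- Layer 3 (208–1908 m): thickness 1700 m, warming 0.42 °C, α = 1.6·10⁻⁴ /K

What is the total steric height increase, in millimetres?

3.5×10⁻⁴ × 48 × 1.5 = 0.02520 m
48–208 m: 0.78 × 160 × 2×10⁻⁴ = 0.02496 m
1700 × 0.42 × 1.6×10⁻⁴ = 0.11424 m
Δh = 0.02520 + 0.02496 + 0.11424 = 0.16440 m ≈ 164 mm

164 mm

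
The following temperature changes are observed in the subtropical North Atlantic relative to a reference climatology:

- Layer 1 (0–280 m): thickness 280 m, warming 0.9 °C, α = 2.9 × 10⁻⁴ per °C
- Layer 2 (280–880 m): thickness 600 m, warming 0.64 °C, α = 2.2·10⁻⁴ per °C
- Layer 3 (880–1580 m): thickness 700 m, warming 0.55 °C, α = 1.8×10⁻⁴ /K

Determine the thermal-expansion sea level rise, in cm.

about 22.7 cm

Layer 1: 280 × 2.9×10⁻⁴ × 0.9 = 0.07308 m
Layer 2: 2.2×10⁻⁴ × 0.64 × 600 = 0.08448 m
880–1580 m: 1.8×10⁻⁴ × 0.55 × 700 = 0.06930 m
Δh = 0.07308 + 0.08448 + 0.06930 = 0.22686 m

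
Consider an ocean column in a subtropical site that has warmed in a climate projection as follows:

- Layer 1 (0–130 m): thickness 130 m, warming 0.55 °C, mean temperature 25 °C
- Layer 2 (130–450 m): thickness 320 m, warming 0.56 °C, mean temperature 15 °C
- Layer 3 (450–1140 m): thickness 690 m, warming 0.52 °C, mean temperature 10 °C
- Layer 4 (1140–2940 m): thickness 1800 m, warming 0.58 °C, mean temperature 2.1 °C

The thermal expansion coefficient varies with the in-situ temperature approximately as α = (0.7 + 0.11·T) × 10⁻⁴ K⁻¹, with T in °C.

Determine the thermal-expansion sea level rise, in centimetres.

Layer 1: α = (0.7 + 0.11×25)×10⁻⁴ = 3.45×10⁻⁴ K⁻¹
Layer 2: α = (0.7 + 0.11×15)×10⁻⁴ = 2.35×10⁻⁴ K⁻¹
Layer 3: α = (0.7 + 0.11×10)×10⁻⁴ = 1.8×10⁻⁴ K⁻¹
Layer 4: α = (0.7 + 0.11×2.1)×10⁻⁴ = 0.931×10⁻⁴ K⁻¹
0–130 m: 3.45×10⁻⁴ × 130 × 0.55 = 0.0246675 m
320 × 0.56 × 2.35×10⁻⁴ = 0.042112 m
Layer 3: 690 × 0.52 × 1.8×10⁻⁴ = 0.064584 m
1140–2940 m: 0.58 × 0.931×10⁻⁴ × 1800 = 0.0971964 m
Δh = 0.0246675 + 0.042112 + 0.064584 + 0.0971964 = 0.2285599 m

about 22.9 cm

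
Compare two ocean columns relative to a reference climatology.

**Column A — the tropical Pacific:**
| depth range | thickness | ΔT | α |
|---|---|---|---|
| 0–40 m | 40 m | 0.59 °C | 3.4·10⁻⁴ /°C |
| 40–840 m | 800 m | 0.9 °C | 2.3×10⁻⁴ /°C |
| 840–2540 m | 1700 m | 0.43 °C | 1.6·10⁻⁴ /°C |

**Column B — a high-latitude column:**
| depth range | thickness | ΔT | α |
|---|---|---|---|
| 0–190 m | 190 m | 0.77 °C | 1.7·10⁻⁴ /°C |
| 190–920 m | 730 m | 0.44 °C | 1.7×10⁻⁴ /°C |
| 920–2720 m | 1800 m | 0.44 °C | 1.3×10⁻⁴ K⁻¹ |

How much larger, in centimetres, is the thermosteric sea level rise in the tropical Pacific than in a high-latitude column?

Δh_A − Δh_B ≈ 11 cm

A Layer 1: 0.59 × 40 × 3.4×10⁻⁴ = 0.008024 m
A 40–840 m: 0.9 × 2.3×10⁻⁴ × 800 = 0.16560 m
A 840–2540 m: 1700 × 0.43 × 1.6×10⁻⁴ = 0.11696 m
A total: 0.290584 m
B 0–190 m: 1.7×10⁻⁴ × 190 × 0.77 = 0.024871 m
B 190–920 m: 0.44 × 730 × 1.7×10⁻⁴ = 0.054604 m
B 1.3×10⁻⁴ × 0.44 × 1800 = 0.10296 m
B total: 0.182435 m
Difference: 0.290584 − 0.182435 = 0.108149 m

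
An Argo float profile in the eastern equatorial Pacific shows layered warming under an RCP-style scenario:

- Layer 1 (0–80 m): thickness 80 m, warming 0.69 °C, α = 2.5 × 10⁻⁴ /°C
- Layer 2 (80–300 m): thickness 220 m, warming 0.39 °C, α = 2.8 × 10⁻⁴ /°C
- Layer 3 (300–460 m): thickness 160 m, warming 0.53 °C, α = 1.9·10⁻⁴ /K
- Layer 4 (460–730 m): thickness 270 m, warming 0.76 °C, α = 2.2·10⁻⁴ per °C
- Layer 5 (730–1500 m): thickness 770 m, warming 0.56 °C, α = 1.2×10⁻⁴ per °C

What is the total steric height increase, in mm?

80 × 2.5×10⁻⁴ × 0.69 = 0.01380 m
80–300 m: 2.8×10⁻⁴ × 0.39 × 220 = 0.024024 m
1.9×10⁻⁴ × 0.53 × 160 = 0.016112 m
Layer 4: 270 × 0.76 × 2.2×10⁻⁴ = 0.045144 m
Layer 5: 770 × 1.2×10⁻⁴ × 0.56 = 0.051744 m
Δh = 0.01380 + 0.024024 + 0.016112 + 0.045144 + 0.051744 = 0.150824 m

about 150 mm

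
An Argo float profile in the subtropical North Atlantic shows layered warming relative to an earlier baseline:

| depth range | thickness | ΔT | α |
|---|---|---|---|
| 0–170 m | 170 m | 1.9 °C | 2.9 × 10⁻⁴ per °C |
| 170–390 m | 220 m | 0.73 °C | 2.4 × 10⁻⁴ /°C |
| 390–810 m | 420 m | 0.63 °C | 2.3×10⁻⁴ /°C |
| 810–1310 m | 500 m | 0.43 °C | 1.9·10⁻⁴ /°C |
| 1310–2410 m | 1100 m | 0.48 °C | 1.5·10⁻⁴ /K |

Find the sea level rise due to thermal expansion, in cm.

Δh ≈ 31.3 cm

Layer 1: 2.9×10⁻⁴ × 170 × 1.9 = 0.09367 m
170–390 m: 0.73 × 220 × 2.4×10⁻⁴ = 0.038544 m
390–810 m: 2.3×10⁻⁴ × 420 × 0.63 = 0.060858 m
1.9×10⁻⁴ × 0.43 × 500 = 0.04085 m
Layer 5: 1100 × 0.48 × 1.5×10⁻⁴ = 0.07920 m
Δh = 0.09367 + 0.038544 + 0.060858 + 0.04085 + 0.07920 = 0.313122 m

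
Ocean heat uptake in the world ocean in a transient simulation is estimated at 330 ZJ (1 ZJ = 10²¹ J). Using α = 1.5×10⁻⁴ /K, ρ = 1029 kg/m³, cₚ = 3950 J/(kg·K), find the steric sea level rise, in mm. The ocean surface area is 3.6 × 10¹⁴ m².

about 33.8 mm

Per unit area: Q = 330×10²¹ / (3.6×10¹⁴) ≈ 9.167×10⁸ J/m²
Δh = αQ/(ρcₚ) = 1.5×10⁻⁴ × 9.167×10⁸ / (1029 × 3950) ≈ 0.03383 m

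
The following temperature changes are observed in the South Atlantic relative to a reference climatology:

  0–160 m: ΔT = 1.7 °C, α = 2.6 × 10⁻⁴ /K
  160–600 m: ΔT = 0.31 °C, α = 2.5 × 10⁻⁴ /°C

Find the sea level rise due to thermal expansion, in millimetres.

Δh = 100 mm

0–160 m: 1.7 × 2.6×10⁻⁴ × 160 = 0.07072 m
0.31 × 2.5×10⁻⁴ × 440 = 0.03410 m
Δh = 0.07072 + 0.03410 = 0.10482 m ≈ 100 mm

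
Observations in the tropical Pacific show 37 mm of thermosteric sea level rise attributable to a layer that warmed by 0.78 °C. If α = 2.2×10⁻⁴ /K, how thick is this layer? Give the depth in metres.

H = Δh/(αΔT) = 0.037 / (2.2×10⁻⁴ × 0.78) ≈ 215.6 m

H ≈ 216 m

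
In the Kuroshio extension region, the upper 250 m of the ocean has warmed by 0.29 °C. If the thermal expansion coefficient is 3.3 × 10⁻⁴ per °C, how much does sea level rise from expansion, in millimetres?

23.9 mm

Δh = αΔT·H = 3.3×10⁻⁴ × 0.29 × 250 = 0.023925 m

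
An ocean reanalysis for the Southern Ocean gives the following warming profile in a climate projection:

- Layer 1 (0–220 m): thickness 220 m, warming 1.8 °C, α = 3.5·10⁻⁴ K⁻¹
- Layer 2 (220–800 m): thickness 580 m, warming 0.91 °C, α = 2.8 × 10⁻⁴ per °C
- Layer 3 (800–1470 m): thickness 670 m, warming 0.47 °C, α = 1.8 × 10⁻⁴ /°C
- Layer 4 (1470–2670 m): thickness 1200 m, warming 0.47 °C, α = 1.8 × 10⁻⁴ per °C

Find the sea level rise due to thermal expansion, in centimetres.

Layer 1: 220 × 3.5×10⁻⁴ × 1.8 = 0.13860 m
220–800 m: 0.91 × 2.8×10⁻⁴ × 580 = 0.147784 m
1.8×10⁻⁴ × 0.47 × 670 = 0.056682 m
1470–2670 m: 0.47 × 1.8×10⁻⁴ × 1200 = 0.10152 m
Δh = 0.13860 + 0.147784 + 0.056682 + 0.10152 = 0.444586 m

44 cm of thermosteric rise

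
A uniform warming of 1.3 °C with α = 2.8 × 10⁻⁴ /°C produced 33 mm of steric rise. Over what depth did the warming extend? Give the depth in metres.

H = Δh/(αΔT) = 0.033 / (2.8×10⁻⁴ × 1.3) ≈ 90.66 m

90.7 m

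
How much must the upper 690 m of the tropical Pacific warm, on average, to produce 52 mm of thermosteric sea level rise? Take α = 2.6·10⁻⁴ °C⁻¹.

0.29 °C

ΔT = Δh/(αH) = 0.052 / (2.6×10⁻⁴ × 690) ≈ 0.2899 °C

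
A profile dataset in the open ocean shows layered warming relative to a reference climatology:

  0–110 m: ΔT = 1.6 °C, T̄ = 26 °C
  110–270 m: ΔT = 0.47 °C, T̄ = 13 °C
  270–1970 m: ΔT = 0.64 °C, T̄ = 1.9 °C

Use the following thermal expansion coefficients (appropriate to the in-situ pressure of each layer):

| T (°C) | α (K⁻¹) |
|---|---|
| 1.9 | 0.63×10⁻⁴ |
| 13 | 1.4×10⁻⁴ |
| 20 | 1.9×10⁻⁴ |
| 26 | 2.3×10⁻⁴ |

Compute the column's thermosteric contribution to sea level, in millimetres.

120 mm

Layer 1 at 26 °C → α = 2.3×10⁻⁴ K⁻¹
Layer 2 at 13 °C → α = 1.4×10⁻⁴ K⁻¹
Layer 3 at 1.9 °C → α = 0.63×10⁻⁴ K⁻¹
1.6 × 2.3×10⁻⁴ × 110 = 0.04048 m
Layer 2: 160 × 1.4×10⁻⁴ × 0.47 = 0.010528 m
0.64 × 1700 × 0.63×10⁻⁴ = 0.068544 m
Δh = 0.04048 + 0.010528 + 0.068544 = 0.119552 m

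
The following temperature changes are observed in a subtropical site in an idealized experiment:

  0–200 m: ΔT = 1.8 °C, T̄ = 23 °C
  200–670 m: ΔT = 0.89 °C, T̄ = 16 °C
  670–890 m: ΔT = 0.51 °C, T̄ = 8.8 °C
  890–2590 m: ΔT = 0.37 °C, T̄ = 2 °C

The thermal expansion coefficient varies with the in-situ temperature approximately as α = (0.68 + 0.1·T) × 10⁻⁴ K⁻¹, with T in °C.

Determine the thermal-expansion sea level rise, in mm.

Layer 1: α = (0.68 + 0.1×23)×10⁻⁴ = 2.98×10⁻⁴ K⁻¹
Layer 2: α = (0.68 + 0.1×16)×10⁻⁴ = 2.28×10⁻⁴ K⁻¹
Layer 3: α = (0.68 + 0.1×8.8)×10⁻⁴ = 1.56×10⁻⁴ K⁻¹
Layer 4: α = (0.68 + 0.1×2)×10⁻⁴ = 0.88×10⁻⁴ K⁻¹
Layer 1: 200 × 2.98×10⁻⁴ × 1.8 = 0.10728 m
Layer 2: 0.89 × 2.28×10⁻⁴ × 470 = 0.0953724 m
670–890 m: 0.51 × 1.56×10⁻⁴ × 220 = 0.0175032 m
0.37 × 1700 × 0.88×10⁻⁴ = 0.055352 m
Δh = 0.10728 + 0.0953724 + 0.0175032 + 0.055352 = 0.2755076 m ≈ 280 mm

about 280 mm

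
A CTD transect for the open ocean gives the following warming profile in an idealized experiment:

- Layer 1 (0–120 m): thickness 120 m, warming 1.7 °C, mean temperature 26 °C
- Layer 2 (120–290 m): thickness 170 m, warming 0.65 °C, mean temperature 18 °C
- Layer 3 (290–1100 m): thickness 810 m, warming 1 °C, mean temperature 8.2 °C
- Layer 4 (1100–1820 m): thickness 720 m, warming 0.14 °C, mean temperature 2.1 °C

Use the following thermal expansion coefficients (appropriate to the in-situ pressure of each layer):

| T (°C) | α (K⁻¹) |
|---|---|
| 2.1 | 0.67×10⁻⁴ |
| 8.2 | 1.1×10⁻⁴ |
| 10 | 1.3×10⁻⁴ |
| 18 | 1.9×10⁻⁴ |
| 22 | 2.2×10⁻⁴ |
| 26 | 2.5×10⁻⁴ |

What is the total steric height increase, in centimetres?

Δh = 16.8 cm

Layer 1 at 26 °C → α = 2.5×10⁻⁴ K⁻¹
Layer 2 at 18 °C → α = 1.9×10⁻⁴ K⁻¹
Layer 3 at 8.2 °C → α = 1.1×10⁻⁴ K⁻¹
Layer 4 at 2.1 °C → α = 0.67×10⁻⁴ K⁻¹
1.7 × 120 × 2.5×10⁻⁴ = 0.05100 m
Layer 2: 0.65 × 1.9×10⁻⁴ × 170 = 0.020995 m
290–1100 m: 810 × 1 × 1.1×10⁻⁴ = 0.08910 m
0.67×10⁻⁴ × 0.14 × 720 = 0.0067536 m
Δh = 0.05100 + 0.020995 + 0.08910 + 0.0067536 = 0.1678486 m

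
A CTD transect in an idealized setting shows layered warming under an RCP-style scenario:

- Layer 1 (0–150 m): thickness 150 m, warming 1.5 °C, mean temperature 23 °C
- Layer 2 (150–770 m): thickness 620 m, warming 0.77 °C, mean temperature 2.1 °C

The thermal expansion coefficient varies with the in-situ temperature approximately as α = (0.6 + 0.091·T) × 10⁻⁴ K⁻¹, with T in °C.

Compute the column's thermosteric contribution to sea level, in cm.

Layer 1: α = (0.6 + 0.091×23)×10⁻⁴ = 2.693×10⁻⁴ K⁻¹
Layer 2: α = (0.6 + 0.091×2.1)×10⁻⁴ = 0.7911×10⁻⁴ K⁻¹
0–150 m: 150 × 1.5 × 2.693×10⁻⁴ = 0.0605925 m
0.7911×10⁻⁴ × 0.77 × 620 = 0.037767114 m
Δh = 0.0605925 + 0.037767114 = 0.098359614 m ≈ 9.8 cm

9.8 cm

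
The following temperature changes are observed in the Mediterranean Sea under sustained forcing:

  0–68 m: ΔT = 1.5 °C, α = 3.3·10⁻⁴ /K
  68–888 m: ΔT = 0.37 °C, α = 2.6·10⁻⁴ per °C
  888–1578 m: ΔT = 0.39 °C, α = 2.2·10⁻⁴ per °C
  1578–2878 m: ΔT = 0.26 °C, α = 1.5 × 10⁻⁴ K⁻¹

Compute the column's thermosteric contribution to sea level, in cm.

0–68 m: 3.3×10⁻⁴ × 1.5 × 68 = 0.03366 m
820 × 0.37 × 2.6×10⁻⁴ = 0.078884 m
888–1578 m: 2.2×10⁻⁴ × 0.39 × 690 = 0.059202 m
1578–2878 m: 1.5×10⁻⁴ × 1300 × 0.26 = 0.05070 m
Δh = 0.03366 + 0.078884 + 0.059202 + 0.05070 = 0.222446 m ≈ 22 cm

22 cm of thermosteric rise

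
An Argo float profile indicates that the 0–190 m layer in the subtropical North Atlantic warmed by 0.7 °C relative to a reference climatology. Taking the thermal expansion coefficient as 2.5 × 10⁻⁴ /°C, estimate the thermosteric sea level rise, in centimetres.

Δh = αΔT·H = 2.5×10⁻⁴ × 0.7 × 190 = 0.03325 m

Δh ≈ 3.3 cm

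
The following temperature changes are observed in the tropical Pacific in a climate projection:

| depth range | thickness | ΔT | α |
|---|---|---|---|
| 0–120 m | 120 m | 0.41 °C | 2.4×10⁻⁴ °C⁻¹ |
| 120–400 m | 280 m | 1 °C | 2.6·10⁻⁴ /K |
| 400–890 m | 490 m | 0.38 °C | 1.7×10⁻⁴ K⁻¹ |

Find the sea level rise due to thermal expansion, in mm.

Δh = 120 mm

0.41 × 2.4×10⁻⁴ × 120 = 0.011808 m
Layer 2: 280 × 1 × 2.6×10⁻⁴ = 0.07280 m
Layer 3: 490 × 0.38 × 1.7×10⁻⁴ = 0.031654 m
Δh = 0.011808 + 0.07280 + 0.031654 = 0.116262 m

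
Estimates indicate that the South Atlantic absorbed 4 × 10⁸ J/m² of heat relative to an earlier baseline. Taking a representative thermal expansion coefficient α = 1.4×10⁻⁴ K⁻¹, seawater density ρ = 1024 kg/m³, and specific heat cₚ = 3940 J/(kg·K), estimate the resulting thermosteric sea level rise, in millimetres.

about 13.9 mm

Δh = αQ/(ρcₚ) = 1.4×10⁻⁴ × 4×10⁸ / (1024 × 3940) ≈ 0.01388 m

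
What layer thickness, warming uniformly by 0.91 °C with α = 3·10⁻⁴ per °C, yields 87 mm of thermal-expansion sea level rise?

H = Δh/(αΔT) = 0.087 / (3×10⁻⁴ × 0.91) ≈ 318.7 m

about 320 m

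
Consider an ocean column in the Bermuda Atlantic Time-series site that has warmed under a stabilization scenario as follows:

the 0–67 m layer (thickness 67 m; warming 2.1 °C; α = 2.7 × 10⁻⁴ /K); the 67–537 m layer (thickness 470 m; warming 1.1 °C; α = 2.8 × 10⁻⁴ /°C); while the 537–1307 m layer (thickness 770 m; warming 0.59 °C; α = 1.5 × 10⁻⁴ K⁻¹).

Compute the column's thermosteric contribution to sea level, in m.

Δh = 0.251 m

67 × 2.1 × 2.7×10⁻⁴ = 0.037989 m
Layer 2: 2.8×10⁻⁴ × 1.1 × 470 = 0.14476 m
537–1307 m: 770 × 1.5×10⁻⁴ × 0.59 = 0.068145 m
Δh = 0.037989 + 0.14476 + 0.068145 = 0.250894 m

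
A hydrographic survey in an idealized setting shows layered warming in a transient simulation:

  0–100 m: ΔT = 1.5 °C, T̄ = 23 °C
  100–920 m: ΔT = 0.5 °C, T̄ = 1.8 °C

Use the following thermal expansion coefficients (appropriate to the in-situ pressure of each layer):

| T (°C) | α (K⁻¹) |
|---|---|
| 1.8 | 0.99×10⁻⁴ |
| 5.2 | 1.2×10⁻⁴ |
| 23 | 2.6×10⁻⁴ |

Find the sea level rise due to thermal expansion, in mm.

79.6 mm

Layer 1 at 23 °C → α = 2.6×10⁻⁴ K⁻¹
Layer 2 at 1.8 °C → α = 0.99×10⁻⁴ K⁻¹
1.5 × 2.6×10⁻⁴ × 100 = 0.03900 m
Layer 2: 820 × 0.99×10⁻⁴ × 0.5 = 0.04059 m
Δh = 0.03900 + 0.04059 = 0.07959 m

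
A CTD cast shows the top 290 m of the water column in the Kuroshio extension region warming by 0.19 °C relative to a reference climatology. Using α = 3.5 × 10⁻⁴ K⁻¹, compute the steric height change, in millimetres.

Δh = 19.3 mm

Δh = αΔT·H = 3.5×10⁻⁴ × 0.19 × 290 = 0.019285 m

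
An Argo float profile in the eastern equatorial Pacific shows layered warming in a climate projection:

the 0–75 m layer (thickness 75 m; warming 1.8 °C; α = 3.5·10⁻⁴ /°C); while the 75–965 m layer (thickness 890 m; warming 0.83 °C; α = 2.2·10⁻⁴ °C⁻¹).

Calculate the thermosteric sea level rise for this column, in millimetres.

about 210 mm

75 × 1.8 × 3.5×10⁻⁴ = 0.04725 m
75–965 m: 2.2×10⁻⁴ × 890 × 0.83 = 0.162514 m
Δh = 0.04725 + 0.162514 = 0.209764 m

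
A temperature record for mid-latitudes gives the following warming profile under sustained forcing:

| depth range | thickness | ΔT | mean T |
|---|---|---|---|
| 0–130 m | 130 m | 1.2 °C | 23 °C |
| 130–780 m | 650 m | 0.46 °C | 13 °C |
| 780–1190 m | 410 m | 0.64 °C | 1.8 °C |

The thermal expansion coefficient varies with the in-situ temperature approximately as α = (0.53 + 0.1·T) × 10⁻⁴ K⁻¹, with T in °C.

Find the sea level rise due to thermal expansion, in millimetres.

117 mm

Layer 1: α = (0.53 + 0.1×23)×10⁻⁴ = 2.83×10⁻⁴ K⁻¹
Layer 2: α = (0.53 + 0.1×13)×10⁻⁴ = 1.83×10⁻⁴ K⁻¹
Layer 3: α = (0.53 + 0.1×1.8)×10⁻⁴ = 0.71×10⁻⁴ K⁻¹
Layer 1: 130 × 2.83×10⁻⁴ × 1.2 = 0.044148 m
650 × 0.46 × 1.83×10⁻⁴ = 0.054717 m
0.71×10⁻⁴ × 410 × 0.64 = 0.0186304 m
Δh = 0.044148 + 0.054717 + 0.0186304 = 0.1174954 m ≈ 117 mm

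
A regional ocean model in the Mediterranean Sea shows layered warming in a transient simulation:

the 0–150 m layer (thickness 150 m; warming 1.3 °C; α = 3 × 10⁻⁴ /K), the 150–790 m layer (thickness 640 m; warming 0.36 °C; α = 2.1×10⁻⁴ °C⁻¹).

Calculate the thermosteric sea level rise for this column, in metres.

Δh = 0.107 m

0–150 m: 1.3 × 150 × 3×10⁻⁴ = 0.05850 m
Layer 2: 0.36 × 2.1×10⁻⁴ × 640 = 0.048384 m
Δh = 0.05850 + 0.048384 = 0.106884 m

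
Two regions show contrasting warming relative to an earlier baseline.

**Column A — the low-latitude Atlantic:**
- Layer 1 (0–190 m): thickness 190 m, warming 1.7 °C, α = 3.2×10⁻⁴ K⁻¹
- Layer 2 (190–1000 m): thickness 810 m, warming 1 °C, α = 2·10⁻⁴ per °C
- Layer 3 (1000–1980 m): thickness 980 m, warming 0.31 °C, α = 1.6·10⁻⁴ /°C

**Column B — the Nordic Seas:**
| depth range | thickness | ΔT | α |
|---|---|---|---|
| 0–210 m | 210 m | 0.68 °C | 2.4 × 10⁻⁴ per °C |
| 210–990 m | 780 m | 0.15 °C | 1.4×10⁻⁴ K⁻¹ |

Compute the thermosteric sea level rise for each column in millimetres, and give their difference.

A: 314 mm; B: 50.7 mm; difference 263 mm

A 0–190 m: 1.7 × 3.2×10⁻⁴ × 190 = 0.10336 m
A 810 × 2×10⁻⁴ × 1 = 0.16200 m
A 1000–1980 m: 1.6×10⁻⁴ × 0.31 × 980 = 0.048608 m
A total: 0.313968 m
B 0–210 m: 210 × 2.4×10⁻⁴ × 0.68 = 0.034272 m
B 210–990 m: 1.4×10⁻⁴ × 0.15 × 780 = 0.01638 m
B total: 0.050652 m
Difference: 0.313968 − 0.050652 = 0.263316 m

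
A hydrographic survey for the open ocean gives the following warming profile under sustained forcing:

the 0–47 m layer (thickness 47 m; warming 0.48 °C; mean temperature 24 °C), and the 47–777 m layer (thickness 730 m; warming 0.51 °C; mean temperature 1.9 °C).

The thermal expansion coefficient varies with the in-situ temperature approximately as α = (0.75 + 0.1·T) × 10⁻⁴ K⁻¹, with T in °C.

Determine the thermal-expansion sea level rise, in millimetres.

Layer 1: α = (0.75 + 0.1×24)×10⁻⁴ = 3.15×10⁻⁴ K⁻¹
Layer 2: α = (0.75 + 0.1×1.9)×10⁻⁴ = 0.94×10⁻⁴ K⁻¹
Layer 1: 47 × 3.15×10⁻⁴ × 0.48 = 0.0071064 m
Layer 2: 0.94×10⁻⁴ × 730 × 0.51 = 0.0349962 m
Δh = 0.0071064 + 0.0349962 = 0.0421026 m ≈ 42.1 mm

42.1 mm of thermosteric rise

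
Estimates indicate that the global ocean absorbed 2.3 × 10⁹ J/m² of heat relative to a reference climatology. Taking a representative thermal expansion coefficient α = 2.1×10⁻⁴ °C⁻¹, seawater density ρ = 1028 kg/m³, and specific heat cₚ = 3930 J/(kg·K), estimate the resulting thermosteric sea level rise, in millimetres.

Δh ≈ 120 mm

Δh = αQ/(ρcₚ) = 2.1×10⁻⁴ × 2.3×10⁹ / (1028 × 3930) ≈ 0.11955 m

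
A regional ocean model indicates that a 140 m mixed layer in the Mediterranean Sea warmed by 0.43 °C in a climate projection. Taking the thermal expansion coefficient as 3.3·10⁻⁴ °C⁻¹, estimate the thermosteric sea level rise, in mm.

Δh = αΔT·H = 3.3×10⁻⁴ × 0.43 × 140 = 0.019866 m

19.9 mm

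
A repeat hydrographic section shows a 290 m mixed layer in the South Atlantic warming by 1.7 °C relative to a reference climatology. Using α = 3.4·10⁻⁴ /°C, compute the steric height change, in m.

Δh = αΔT·H = 3.4×10⁻⁴ × 1.7 × 290 = 0.16762 m

0.168 m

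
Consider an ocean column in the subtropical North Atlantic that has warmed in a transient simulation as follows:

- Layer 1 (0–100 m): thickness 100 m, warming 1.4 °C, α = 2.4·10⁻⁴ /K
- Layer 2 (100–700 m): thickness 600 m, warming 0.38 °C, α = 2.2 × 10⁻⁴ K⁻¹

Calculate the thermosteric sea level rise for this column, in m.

0–100 m: 2.4×10⁻⁴ × 1.4 × 100 = 0.03360 m
100–700 m: 600 × 0.38 × 2.2×10⁻⁴ = 0.05016 m
Δh = 0.03360 + 0.05016 = 0.08376 m ≈ 0.084 m

Δh ≈ 0.084 m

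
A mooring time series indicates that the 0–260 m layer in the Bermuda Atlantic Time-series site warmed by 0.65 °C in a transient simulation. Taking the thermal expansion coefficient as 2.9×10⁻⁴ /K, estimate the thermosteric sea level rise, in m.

Δh = αΔT·H = 2.9×10⁻⁴ × 0.65 × 260 = 0.04901 m

about 0.0490 m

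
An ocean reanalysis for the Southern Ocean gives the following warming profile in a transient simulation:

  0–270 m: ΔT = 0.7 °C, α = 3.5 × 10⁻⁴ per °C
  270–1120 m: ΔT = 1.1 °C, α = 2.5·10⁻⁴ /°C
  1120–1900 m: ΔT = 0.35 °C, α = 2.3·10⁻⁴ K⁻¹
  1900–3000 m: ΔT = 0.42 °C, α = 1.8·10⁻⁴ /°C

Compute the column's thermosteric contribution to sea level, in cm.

Δh = 44.6 cm

0–270 m: 0.7 × 3.5×10⁻⁴ × 270 = 0.06615 m
Layer 2: 850 × 1.1 × 2.5×10⁻⁴ = 0.23375 m
0.35 × 2.3×10⁻⁴ × 780 = 0.06279 m
Layer 4: 1100 × 1.8×10⁻⁴ × 0.42 = 0.08316 m
Δh = 0.06615 + 0.23375 + 0.06279 + 0.08316 = 0.44585 m ≈ 44.6 cm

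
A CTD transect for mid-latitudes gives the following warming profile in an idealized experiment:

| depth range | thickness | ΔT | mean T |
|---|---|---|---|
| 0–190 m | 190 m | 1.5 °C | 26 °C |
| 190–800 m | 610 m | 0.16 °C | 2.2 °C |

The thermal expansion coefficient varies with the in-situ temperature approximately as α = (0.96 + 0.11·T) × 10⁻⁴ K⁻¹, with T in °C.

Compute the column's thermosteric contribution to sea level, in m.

about 0.121 m

Layer 1: α = (0.96 + 0.11×26)×10⁻⁴ = 3.82×10⁻⁴ K⁻¹
Layer 2: α = (0.96 + 0.11×2.2)×10⁻⁴ = 1.202×10⁻⁴ K⁻¹
Layer 1: 3.82×10⁻⁴ × 1.5 × 190 = 0.10887 m
Layer 2: 610 × 0.16 × 1.202×10⁻⁴ = 0.01173152 m
Δh = 0.10887 + 0.01173152 = 0.12060152 m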